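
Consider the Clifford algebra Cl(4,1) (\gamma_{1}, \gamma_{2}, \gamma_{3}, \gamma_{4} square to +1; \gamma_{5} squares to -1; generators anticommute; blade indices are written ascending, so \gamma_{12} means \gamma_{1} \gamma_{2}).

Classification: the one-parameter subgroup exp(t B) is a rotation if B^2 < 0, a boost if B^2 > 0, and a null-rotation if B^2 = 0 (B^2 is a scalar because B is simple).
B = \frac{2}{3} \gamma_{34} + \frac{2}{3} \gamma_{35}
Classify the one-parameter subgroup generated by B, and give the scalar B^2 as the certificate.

B^2 term by term: the squares give (\frac{2}{3})^2*(\gamma_{34})^2 + (\frac{2}{3})^2*(\gamma_{35})^2 = \frac{4}{9}*(-1) + \frac{4}{9}*(+1) = 0 (each basis 2-blade squares to minus the product of its generators' squares); cross terms between blades sharing an index anticommute and cancel. So B^2 = 0.
Answer: null-rotation, certificate B^2 = 0. The class reads off the invariant scalar 0 directly.


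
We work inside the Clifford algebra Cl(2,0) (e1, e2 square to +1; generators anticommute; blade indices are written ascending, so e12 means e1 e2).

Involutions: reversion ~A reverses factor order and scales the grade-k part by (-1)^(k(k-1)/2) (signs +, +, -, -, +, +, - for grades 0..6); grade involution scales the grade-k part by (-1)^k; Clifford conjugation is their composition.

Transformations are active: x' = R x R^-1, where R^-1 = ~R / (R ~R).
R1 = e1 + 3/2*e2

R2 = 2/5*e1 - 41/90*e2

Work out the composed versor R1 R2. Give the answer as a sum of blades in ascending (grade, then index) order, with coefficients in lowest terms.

Distribute over the terms of R1 (each basis-blade product reordered to ascending indices, repeated generators contracted through their squares):
(e1) R2 = 2/5 - 41/90*e12
(3/2*e2) R2 = -41/60 - 3/5*e12
Summing the partial products and collecting blades:
Answer: -17/60 - 19/18*e12


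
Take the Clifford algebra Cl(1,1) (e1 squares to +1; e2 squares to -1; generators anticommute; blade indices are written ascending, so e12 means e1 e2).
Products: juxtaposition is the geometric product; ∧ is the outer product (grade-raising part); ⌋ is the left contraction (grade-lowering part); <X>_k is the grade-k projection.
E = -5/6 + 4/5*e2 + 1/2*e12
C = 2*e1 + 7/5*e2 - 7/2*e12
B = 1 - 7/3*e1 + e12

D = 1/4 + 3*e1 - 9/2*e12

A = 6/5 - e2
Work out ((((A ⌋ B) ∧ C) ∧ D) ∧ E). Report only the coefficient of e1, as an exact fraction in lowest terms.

step 1: 6/5 - 19/5*e1 + 6/5*e12
step 2: 12/5*e1 + 42/25*e2 - 238/25*e12
step 3: 3/5*e1 + 21/50*e2 - 371/50*e12
step 4: -1/2*e1 - 7/20*e2 + 1999/300*e12
Answer: -1/2


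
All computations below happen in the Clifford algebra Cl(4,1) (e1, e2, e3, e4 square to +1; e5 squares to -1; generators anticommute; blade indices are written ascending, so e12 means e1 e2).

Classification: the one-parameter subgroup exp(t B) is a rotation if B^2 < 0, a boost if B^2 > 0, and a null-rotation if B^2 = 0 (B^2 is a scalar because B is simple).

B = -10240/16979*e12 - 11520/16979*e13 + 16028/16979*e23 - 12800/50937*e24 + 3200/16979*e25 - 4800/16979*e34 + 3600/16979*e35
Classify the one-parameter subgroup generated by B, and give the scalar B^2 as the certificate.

B^2 term by term: the squares give (-10240/16979)^2*(e12)^2 + (-11520/16979)^2*(e13)^2 + (16028/16979)^2*(e23)^2 + (-12800/50937)^2*(e24)^2 + (3200/16979)^2*(e25)^2 + (-4800/16979)^2*(e34)^2 + (3600/16979)^2*(e35)^2 = 104857600/288286441*(-1) + 132710400/288286441*(-1) + 256896784/288286441*(-1) + 163840000/2594577969*(-1) + 10240000/288286441*(+1) + 23040000/288286441*(-1) + 12960000/288286441*(+1) = -16/9 (each basis 2-blade squares to minus the product of its generators' squares); cross terms between blades sharing an index anticommute and cancel; the commuting (index-disjoint) pairs give grade-4 terms 2*c*c'*(blade product), which cancel blade by blade — e1234: 98304000/288286441 - 98304000/288286441 = 0; e1235: -73728000/288286441 + 73728000/288286441 = 0; e2345: 30720000/288286441 - 30720000/288286441 = 0 — confirming B is simple. So B^2 = -16/9.
Answer: rotation, certificate B^2 = -16/9. Because -16/9 is invariant under every versor sandwich, the classification follows from its sign alone.


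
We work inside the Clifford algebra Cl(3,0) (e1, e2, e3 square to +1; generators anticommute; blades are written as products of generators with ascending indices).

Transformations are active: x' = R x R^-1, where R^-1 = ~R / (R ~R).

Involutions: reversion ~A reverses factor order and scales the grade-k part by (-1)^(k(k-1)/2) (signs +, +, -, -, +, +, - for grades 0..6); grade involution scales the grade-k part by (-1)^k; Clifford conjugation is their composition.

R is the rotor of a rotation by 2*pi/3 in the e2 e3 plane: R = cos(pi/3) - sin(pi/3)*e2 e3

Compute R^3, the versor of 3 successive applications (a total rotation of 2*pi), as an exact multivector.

Because a rotor carries half the rotation angle, composing 3 copies of this e2 e3-plane rotor multiplies the phase: 3*(pi/3) = pi, hence R^3 = cos(pi) - sin(pi)*e2 e3.
cos(pi) = -1 and sin(pi) = 0, so R^3 = -1. The total rotation 2*pi is 1 full turn, so every vector returns to itself, yet the rotor is -1, on the OTHER sheet of the double cover (an odd number of 2*pi turns).
Answer: -1


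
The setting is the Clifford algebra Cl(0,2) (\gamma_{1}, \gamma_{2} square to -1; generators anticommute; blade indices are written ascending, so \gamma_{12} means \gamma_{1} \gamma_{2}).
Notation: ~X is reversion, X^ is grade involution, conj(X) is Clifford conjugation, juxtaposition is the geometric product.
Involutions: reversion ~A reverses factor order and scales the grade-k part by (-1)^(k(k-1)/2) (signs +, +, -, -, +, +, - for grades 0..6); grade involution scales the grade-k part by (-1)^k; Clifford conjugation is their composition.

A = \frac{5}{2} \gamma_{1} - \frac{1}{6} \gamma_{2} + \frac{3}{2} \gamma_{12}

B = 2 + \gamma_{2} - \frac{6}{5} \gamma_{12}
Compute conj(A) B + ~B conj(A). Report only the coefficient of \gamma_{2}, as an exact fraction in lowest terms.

first term: -\frac{59}{30} - \frac{37}{10} \gamma_{1} - \frac{8}{3} \gamma_{2} - \frac{11}{2} \gamma_{12}
second term: \frac{49}{30} - \frac{67}{10} \gamma_{1} - \frac{8}{3} \gamma_{2} - \frac{1}{2} \gamma_{12}
Answer: -\frac{16}{3}


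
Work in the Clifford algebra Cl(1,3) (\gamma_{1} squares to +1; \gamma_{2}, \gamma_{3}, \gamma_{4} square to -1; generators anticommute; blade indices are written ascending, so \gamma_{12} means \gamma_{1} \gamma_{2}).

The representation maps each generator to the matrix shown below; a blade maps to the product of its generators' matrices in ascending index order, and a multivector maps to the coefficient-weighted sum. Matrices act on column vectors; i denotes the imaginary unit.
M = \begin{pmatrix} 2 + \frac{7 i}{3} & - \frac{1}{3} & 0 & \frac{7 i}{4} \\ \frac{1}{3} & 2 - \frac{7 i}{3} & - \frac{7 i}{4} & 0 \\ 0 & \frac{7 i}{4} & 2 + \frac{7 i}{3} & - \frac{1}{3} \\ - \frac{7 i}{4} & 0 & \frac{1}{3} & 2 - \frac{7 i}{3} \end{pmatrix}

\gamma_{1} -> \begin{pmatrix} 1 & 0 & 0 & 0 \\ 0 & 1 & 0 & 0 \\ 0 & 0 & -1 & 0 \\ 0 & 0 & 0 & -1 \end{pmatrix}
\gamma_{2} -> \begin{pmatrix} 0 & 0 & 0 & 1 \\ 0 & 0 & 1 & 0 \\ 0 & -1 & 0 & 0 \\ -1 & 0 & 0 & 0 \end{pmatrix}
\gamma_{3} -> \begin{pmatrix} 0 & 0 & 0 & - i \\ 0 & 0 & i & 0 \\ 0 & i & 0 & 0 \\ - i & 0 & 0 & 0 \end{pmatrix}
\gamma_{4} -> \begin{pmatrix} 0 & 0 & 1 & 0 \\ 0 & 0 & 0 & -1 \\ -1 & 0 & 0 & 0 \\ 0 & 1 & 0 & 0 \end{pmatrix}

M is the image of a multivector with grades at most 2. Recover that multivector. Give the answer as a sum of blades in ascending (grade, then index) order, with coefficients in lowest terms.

Method: the blade images are trace-orthogonal — tr(rho(e_A) rho(e_B)^-1) = 4 if A = B and 0 otherwise — and rho(e_A)^-1 = (e_A)^2 * rho(e_A) with (e_A)^2 = +1 or -1, so the coefficient of e_A in the preimage is (e_A)^2 * tr(M rho(e_A))/4.
Nonzero projections over blades of grade <= 2: 1: (1)^2 = +1, tr(M 1) = 8, coefficient 2; \gamma_{13}: (\gamma_{13})^2 = +1, tr(M rho(\gamma_{13})) = -7, coefficient -\frac{7}{4}; \gamma_{23}: (\gamma_{23})^2 = -1, tr(M rho(\gamma_{23})) = \frac{28}{3}, coefficient -\frac{7}{3}; \gamma_{24}: (\gamma_{24})^2 = -1, tr(M rho(\gamma_{24})) = \frac{4}{3}, coefficient -\frac{1}{3}. Every other blade of grade <= 2 projects to 0.
Answer: 2 - \frac{7}{4} \gamma_{13} - \frac{7}{3} \gamma_{23} - \frac{1}{3} \gamma_{24}


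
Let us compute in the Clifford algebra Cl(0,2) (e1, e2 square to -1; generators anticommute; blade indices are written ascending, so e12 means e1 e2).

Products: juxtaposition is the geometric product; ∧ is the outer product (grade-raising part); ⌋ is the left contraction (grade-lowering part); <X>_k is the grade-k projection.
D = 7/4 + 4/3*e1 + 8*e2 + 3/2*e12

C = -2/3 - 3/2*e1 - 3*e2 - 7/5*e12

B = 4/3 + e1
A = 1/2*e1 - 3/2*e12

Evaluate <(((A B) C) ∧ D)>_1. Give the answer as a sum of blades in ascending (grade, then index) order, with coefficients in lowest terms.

step 1: -1/2 + 2/3*e1 - 3/2*e2 - 2*e12
step 2: -179/30 - 647/180*e1 + 193/30*e2 - 133/60*e12
step 3: -1253/120 - 3419/240*e1 - 1459/40*e2 - 4013/80*e12
step 4: -3419/240*e1 - 1459/40*e2
Answer: -3419/240*e1 - 1459/40*e2


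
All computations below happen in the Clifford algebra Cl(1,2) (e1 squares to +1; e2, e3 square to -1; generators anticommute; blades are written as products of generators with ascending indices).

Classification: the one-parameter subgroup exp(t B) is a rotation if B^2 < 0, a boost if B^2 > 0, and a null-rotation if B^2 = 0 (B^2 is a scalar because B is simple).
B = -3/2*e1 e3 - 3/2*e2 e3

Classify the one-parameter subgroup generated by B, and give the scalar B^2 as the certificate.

B^2 term by term: the squares give (-3/2)^2*(e1 e3)^2 + (-3/2)^2*(e2 e3)^2 = 9/4*(+1) + 9/4*(-1) = 0 (each basis 2-blade squares to minus the product of its generators' squares); cross terms between blades sharing an index anticommute and cancel. So B^2 = 0.
Answer: null-rotation, certificate B^2 = 0. Note: conjugating B changes its blade decomposition but never the scalar B^2 = 0, whose sign settles the classification.


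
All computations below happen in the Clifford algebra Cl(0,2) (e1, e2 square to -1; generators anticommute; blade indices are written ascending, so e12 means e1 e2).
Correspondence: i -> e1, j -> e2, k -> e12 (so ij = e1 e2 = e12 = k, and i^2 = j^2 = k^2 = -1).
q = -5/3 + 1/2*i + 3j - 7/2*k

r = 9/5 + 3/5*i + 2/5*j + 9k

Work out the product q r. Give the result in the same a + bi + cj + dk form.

In blades: q = -5/3 + 1/2*e1 + 3*e2 - 7/2*e12, r = 9/5 + 3/5*e1 + 2/5*e2 + 9*e12.
Distribute q over r term by term (generator squares from the signature, products reordered to ascending indices): (-5/3)*r = -3 - e1 - 2/3*e2 - 15*e12; (1/2*e1)*r = -3/10 + 9/10*e1 - 9/2*e2 + 1/5*e12; (3*e2)*r = -6/5 + 27*e1 + 27/5*e2 - 9/5*e12; (-7/2*e12)*r = 63/2 + 7/5*e1 - 21/10*e2 - 63/10*e12.
Sum: 27 + 283/10*e1 - 28/15*e2 - 229/10*e12; translating back through the correspondence:
Answer: 27 + 283/10*i - 28/15*j - 229/10*k


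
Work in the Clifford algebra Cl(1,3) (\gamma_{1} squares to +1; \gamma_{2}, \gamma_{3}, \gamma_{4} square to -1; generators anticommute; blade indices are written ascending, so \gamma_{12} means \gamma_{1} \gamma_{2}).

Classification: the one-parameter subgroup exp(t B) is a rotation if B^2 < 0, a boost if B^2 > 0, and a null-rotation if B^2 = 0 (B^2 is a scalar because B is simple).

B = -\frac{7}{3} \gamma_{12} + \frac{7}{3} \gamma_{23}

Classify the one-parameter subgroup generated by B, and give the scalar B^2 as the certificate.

B^2 term by term: the squares give (-\frac{7}{3})^2*(\gamma_{12})^2 + (\frac{7}{3})^2*(\gamma_{23})^2 = \frac{49}{9}*(+1) + \frac{49}{9}*(-1) = 0 (each basis 2-blade squares to minus the product of its generators' squares); cross terms between blades sharing an index anticommute and cancel. So B^2 = 0.
Answer: null-rotation, certificate B^2 = 0. Why this suffices: the scalar 0 survives any versor conjugation, so its sign alone determines the class however B is presented.


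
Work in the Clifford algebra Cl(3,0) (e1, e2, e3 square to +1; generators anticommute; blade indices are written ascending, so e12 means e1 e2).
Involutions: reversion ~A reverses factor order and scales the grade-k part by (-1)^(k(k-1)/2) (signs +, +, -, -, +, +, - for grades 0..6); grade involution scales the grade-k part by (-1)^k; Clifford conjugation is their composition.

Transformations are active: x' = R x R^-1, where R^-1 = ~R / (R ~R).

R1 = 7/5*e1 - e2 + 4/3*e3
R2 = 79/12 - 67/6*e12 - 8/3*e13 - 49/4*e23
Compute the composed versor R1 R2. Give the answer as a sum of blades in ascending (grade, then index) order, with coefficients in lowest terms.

Distribute over the terms of R1 (each basis-blade product reordered to ascending indices, repeated generators contracted through their squares):
(7/5*e1) R2 = 553/60*e1 - 469/30*e2 - 56/15*e3 - 343/20*e123
(-e2) R2 = -67/6*e1 - 79/12*e2 + 49/4*e3 - 8/3*e123
(4/3*e3) R2 = 32/9*e1 + 49/3*e2 + 79/9*e3 - 134/9*e123
Summing the partial products and collecting blades:
Answer: 289/180*e1 - 353/60*e2 + 3113/180*e3 - 6247/180*e123


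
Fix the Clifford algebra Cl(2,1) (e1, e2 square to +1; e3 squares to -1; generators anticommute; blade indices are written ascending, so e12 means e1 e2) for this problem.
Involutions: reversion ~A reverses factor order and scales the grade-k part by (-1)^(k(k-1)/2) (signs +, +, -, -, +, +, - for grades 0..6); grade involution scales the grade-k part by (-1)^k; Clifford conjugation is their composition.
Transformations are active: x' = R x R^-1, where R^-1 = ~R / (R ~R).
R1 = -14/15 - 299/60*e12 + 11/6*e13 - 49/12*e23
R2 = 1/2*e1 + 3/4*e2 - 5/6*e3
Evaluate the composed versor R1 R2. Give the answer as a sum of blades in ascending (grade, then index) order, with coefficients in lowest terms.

Distribute over the terms of R2 (each basis-blade product reordered to ascending indices, repeated generators contracted through their squares):
R1 (1/2*e1) = -7/15*e1 + 299/120*e2 - 11/12*e3 - 49/24*e123
R1 (3/4*e2) = -299/80*e1 - 7/10*e2 + 49/16*e3 - 11/8*e123
R1 (-5/6*e3) = 55/36*e1 - 245/72*e2 + 7/9*e3 + 299/72*e123
Summing the partial products and collecting blades:
Answer: -1927/720*e1 - 29/18*e2 + 421/144*e3 + 53/72*e123


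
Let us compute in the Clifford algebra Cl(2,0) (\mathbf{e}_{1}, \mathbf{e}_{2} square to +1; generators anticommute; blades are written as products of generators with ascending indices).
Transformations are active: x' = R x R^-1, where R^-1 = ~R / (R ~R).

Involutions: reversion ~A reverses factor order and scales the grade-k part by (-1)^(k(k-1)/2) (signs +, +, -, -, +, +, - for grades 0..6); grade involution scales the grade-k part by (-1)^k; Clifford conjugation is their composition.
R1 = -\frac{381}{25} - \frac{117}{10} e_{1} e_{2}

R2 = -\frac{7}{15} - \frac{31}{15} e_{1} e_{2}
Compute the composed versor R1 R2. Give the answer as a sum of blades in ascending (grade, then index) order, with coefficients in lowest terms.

Distribute over the terms of R1 (each basis-blade product reordered to ascending indices, repeated generators contracted through their squares):
(-\frac{381}{25}) R2 = \frac{889}{125} + \frac{3937}{125} e_{1} e_{2}
(-\frac{117}{10} e_{1} e_{2}) R2 = -\frac{1209}{50} + \frac{273}{50} e_{1} e_{2}
Summing the partial products and collecting blades:
Answer: -\frac{4267}{250} + \frac{9239}{250} e_{1} e_{2}


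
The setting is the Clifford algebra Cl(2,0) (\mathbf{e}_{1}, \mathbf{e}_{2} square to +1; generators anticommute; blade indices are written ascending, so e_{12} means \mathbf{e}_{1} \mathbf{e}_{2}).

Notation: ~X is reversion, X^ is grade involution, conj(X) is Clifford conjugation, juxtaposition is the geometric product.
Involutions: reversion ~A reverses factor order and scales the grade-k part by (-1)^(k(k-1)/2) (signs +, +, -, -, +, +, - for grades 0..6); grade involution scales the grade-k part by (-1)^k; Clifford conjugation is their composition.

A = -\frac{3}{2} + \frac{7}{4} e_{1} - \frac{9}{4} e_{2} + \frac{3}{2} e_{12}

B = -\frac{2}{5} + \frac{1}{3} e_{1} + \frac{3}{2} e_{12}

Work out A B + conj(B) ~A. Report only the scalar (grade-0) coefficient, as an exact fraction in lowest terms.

first term: -\frac{16}{15} + \frac{87}{40} e_{1} + \frac{121}{40} e_{2} - \frac{21}{10} e_{12}
second term: -\frac{67}{30} + \frac{127}{40} e_{1} + \frac{161}{40} e_{2} + \frac{18}{5} e_{12}
Answer: -\frac{33}{10}


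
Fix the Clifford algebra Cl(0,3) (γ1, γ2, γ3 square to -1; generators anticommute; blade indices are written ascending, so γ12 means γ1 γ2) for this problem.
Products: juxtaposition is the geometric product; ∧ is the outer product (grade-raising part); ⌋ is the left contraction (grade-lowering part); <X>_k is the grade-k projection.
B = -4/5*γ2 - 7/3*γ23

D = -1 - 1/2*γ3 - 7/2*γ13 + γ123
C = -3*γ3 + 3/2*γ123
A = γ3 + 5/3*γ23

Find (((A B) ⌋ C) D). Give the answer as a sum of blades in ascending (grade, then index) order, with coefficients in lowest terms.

step 1: 35/9 - 7/3*γ2 - 4/3*γ3 + 4/5*γ23
step 2: -4 - 6/5*γ1 - 35/3*γ3 + 2*γ12 - 7/2*γ13 + 35/6*γ123
step 3: -33/4 + 2417/60*γ1 - 287/12*γ2 + 112/15*γ3 + 151/12*γ12 + 181/10*γ13 - 29/5*γ23 - 65/6*γ123
Answer: -33/4 + 2417/60*γ1 - 287/12*γ2 + 112/15*γ3 + 151/12*γ12 + 181/10*γ13 - 29/5*γ23 - 65/6*γ123


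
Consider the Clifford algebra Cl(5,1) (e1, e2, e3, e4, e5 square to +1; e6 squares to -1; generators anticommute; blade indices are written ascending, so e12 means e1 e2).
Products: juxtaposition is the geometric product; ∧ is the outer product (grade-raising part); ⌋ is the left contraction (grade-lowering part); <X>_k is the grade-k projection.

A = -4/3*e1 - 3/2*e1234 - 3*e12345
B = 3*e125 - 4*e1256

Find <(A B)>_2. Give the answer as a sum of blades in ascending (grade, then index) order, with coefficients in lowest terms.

step 1: -4*e25 + 9*e34 + 16/3*e256 + 9/2*e345 - 12*e346 - 6*e3456
step 2: -4*e25 + 9*e34
Answer: -4*e25 + 9*e34


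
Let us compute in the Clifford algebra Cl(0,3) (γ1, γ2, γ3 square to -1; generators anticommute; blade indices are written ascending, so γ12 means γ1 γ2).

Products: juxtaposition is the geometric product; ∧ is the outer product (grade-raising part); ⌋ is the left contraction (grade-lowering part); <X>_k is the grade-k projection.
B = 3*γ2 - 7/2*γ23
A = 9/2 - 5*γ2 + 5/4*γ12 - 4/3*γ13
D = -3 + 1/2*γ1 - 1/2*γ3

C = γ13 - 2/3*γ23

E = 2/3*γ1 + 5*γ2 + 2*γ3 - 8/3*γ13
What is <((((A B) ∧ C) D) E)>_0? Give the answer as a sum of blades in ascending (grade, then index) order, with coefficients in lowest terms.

step 1: 15 - 15/4*γ1 + 27/2*γ2 - 35/2*γ3 + 14/3*γ12 + 35/8*γ13 - 63/4*γ23 + 4*γ123
step 2: 15*γ13 - 10*γ23 - 11*γ123
step 3: 15/2*γ1 - 5*γ2 + 15/2*γ3 - 11/2*γ12 - 45*γ13 + 71/2*γ23 + 28*γ123
step 4: -115 + 195/2*γ1 - 448/3*γ2 + 335/2*γ3 + 159/2*γ12 + 150*γ13 - 103/2*γ23 + 673/3*γ123
step 5: -115
Answer: -115


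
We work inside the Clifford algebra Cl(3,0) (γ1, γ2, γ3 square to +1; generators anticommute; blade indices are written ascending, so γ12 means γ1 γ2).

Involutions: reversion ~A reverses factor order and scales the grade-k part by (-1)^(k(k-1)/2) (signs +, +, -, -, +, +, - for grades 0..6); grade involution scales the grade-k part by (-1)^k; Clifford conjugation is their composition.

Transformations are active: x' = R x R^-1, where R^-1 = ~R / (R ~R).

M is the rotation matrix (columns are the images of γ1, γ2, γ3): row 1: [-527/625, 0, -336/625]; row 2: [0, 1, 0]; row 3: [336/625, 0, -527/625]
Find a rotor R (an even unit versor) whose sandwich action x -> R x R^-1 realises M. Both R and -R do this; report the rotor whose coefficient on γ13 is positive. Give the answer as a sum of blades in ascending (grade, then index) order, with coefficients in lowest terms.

Method: write R = a + b12*γ12 + b13*γ13 + b23*γ23 with a^2 + b12^2 + b13^2 + b23^2 = 1 (so R^-1 = ~R). Expanding the columns R e_j ~R gives tr M = 4a^2 - 1 and, from the antisymmetric part, M21 - M12 = -4a*b12, M13 - M31 = 4a*b13, M32 - M23 = -4a*b23.
Here tr M = -429/625, so a^2 = (1 + tr M)/4 = 49/625 and a = ±7/25. Taking a = 7/25: M21 - M12 = 0, M13 - M31 = -672/625, M32 - M23 = 0, giving b12 = 0, b13 = -24/25, b23 = 0, i.e. R = 7/25 - 24/25*γ13.
Its γ13 coefficient is negative, so report the other preimage -R.
Answer: -7/25 + 24/25*γ13. Sheet selection: the two-to-one cover makes ±R indistinguishable at the matrix level (trace -429/625), so uniqueness comes from the required sign on γ13.


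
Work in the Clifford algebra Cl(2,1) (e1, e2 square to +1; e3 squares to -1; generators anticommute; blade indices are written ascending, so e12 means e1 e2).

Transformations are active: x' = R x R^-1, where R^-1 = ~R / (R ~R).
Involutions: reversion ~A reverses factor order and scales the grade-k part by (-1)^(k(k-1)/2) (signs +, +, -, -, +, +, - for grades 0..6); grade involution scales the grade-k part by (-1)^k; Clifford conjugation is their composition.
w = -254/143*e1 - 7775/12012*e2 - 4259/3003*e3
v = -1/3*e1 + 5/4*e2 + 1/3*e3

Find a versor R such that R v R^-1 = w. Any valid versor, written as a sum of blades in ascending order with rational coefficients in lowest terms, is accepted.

The midline construction: v and w both square to 25/16, so reflecting in their sum -905/429*e1 + 1810/3003*e2 - 1086/1001*e3 exchanges them.
Answer: -905/429*e1 + 1810/3003*e2 - 1086/1001*e3


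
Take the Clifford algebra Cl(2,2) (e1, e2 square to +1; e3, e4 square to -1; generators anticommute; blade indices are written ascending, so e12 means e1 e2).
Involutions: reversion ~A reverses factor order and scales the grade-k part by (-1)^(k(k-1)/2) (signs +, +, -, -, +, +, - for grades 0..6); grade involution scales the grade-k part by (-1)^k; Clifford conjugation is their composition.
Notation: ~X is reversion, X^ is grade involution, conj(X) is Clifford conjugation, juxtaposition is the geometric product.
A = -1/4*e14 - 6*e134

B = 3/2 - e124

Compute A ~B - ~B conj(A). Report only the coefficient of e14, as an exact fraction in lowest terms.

first term: 1/4*e2 - 3/8*e14 + 6*e23 - 9*e134
second term: -1/4*e2 + 3/8*e14 - 6*e23 - 9*e134
Answer: -3/4


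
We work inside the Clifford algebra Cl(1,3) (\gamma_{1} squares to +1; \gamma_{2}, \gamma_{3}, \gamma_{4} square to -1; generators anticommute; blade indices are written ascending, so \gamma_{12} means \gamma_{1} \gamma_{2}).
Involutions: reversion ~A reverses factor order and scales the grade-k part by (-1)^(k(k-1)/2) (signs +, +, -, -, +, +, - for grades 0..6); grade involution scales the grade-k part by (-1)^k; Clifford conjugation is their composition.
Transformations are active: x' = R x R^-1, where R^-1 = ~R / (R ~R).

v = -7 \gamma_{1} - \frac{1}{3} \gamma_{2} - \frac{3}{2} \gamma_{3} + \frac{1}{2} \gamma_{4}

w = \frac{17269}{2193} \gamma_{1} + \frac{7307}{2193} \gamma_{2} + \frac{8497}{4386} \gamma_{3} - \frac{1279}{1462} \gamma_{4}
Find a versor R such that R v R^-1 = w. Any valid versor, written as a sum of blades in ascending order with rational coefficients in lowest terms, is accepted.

Since q(v) = q(w) = \frac{835}{18}, the sum R = v + w = \frac{1918}{2193} \gamma_{1} + \frac{2192}{731} \gamma_{2} + \frac{959}{2193} \gamma_{3} - \frac{274}{731} \gamma_{4} does the job whenever invertible.
Answer: \frac{1918}{2193} \gamma_{1} + \frac{2192}{731} \gamma_{2} + \frac{959}{2193} \gamma_{3} - \frac{274}{731} \gamma_{4}


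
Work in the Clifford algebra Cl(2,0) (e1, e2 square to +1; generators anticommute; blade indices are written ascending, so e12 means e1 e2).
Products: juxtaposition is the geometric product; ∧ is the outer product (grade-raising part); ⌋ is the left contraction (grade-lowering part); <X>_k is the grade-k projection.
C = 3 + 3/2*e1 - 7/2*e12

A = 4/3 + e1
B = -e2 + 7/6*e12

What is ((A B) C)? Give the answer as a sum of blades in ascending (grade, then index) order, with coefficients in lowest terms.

step 1: -1/6*e2 + 5/9*e12
step 2: 35/18 - 7/12*e1 - 4/3*e2 + 23/12*e12
Answer: 35/18 - 7/12*e1 - 4/3*e2 + 23/12*e12


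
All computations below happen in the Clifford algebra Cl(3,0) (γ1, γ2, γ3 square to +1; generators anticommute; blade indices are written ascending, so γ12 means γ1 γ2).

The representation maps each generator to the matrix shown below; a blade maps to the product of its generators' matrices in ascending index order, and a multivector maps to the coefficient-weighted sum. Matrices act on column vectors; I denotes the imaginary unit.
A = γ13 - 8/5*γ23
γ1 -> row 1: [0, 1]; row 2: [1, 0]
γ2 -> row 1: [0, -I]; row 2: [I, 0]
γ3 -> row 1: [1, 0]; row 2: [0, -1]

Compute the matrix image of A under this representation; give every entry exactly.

Bivector images (products of the table entries): rho(γ13) = rho(γ1)rho(γ3) = row 1: [0, -1]; row 2: [1, 0]; rho(γ23) = rho(γ2)rho(γ3) = row 1: [0, I]; row 2: [I, 0].
M = (1)*rho(γ13) + (-8/5)*rho(γ23), summed entrywise:
Answer: row 1: [0, -1 - 8*I/5]; row 2: [1 - 8*I/5, 0]


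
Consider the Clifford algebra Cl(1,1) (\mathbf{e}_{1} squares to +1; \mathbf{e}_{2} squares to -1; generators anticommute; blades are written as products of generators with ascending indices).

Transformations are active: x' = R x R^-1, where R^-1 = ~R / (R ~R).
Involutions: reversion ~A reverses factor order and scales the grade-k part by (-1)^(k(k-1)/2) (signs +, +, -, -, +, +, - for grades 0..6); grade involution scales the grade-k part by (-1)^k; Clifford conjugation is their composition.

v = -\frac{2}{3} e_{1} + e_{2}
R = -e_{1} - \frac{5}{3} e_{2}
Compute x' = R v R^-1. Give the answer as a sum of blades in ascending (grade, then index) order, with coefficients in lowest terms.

~R = -e_{1} - \frac{5}{3} e_{2}, and R ~R = -\frac{16}{9}, so R^-1 = ~R / (-\frac{16}{9}).
R v = \frac{7}{3} - \frac{19}{9} e_{1} e_{2}
Answer: \frac{79}{24} e_{1} + \frac{27}{8} e_{2}


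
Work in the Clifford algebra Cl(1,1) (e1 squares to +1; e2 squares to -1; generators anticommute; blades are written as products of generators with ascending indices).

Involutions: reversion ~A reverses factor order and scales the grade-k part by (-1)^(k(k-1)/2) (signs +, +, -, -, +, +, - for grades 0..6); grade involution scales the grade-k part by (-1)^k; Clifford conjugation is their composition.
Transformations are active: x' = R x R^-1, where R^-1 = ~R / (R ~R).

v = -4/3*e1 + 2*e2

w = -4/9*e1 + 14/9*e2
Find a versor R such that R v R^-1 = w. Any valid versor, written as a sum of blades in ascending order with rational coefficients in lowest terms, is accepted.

The midline construction: v and w both square to -20/9, so reflecting in their sum -16/9*e1 + 32/9*e2 exchanges them.
Answer: -16/9*e1 + 32/9*e2


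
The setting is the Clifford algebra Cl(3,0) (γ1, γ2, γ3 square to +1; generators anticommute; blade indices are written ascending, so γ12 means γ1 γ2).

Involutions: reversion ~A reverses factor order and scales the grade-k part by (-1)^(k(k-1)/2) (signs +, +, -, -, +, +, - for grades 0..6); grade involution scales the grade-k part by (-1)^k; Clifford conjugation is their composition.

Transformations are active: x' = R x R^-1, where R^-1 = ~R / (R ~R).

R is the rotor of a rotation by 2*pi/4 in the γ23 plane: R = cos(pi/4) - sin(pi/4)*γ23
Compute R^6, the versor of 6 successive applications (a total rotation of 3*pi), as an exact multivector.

Half-angle bookkeeping: 6 applications in γ23 add up to rotor phase 6*pi/4 = 3*pi/2, so R^6 = cos(3*pi/2) - sin(3*pi/2)*γ23.
cos(3*pi/2) = 0 and sin(3*pi/2) = -1, so R^6 = γ23. The net rotation is 1*pi (after discarding 1 full turn, each of which contributes a factor -1 to the rotor); the rotor keeps the half-angle phase exactly.
Answer: γ23


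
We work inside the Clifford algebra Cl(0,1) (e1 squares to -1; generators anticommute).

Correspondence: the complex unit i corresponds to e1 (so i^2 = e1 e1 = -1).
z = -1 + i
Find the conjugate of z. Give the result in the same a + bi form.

In blades: z = -1 + e1.
Conjugation here is Clifford conjugation: the scalar is fixed and the grade-1 and grade-2 blades all flip sign, giving -1 - e1; translating back:
Answer: -1 - i


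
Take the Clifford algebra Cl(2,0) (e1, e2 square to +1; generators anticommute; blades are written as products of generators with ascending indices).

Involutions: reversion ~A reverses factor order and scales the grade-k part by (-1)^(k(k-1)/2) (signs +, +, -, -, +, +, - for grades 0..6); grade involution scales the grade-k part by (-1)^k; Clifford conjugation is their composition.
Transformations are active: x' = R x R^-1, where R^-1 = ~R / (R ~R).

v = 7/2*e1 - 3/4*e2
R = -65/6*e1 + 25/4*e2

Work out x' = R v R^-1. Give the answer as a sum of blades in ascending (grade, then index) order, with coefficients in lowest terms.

~R = -65/6*e1 + 25/4*e2, and R ~R = 22525/144, so R^-1 = ~R / (22525/144).
R v = -2045/48 - 55/4*e1 e2
Answer: 4327/1802*e1 - 9567/3604*e2


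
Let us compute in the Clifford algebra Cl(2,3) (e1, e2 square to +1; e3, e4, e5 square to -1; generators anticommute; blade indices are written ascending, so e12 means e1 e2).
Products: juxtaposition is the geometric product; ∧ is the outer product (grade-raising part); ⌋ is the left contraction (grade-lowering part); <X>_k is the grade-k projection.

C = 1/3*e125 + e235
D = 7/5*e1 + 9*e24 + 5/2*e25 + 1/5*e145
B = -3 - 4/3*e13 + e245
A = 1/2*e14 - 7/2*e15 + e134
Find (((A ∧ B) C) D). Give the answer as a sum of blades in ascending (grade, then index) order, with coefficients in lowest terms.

step 1: -3/2*e14 + 21/2*e15 - 3*e134
step 2: -7/2*e2 - 21/2*e123 - 1/2*e245 - 3*e1245 - e2345 - 3/2*e12345
step 3: -3/5*e2 - 121/4*e4 - 53/4*e5 + 24/5*e12 + 15/2*e14 - 27*e15 - 72/5*e23 - 5/2*e34 + 9*e35 + 1/5*e123 + 363/4*e134 + 159/4*e135 + 21/5*e245 + 7/5*e1245 - 21/5*e2345 - 7/5*e12345
Answer: -3/5*e2 - 121/4*e4 - 53/4*e5 + 24/5*e12 + 15/2*e14 - 27*e15 - 72/5*e23 - 5/2*e34 + 9*e35 + 1/5*e123 + 363/4*e134 + 159/4*e135 + 21/5*e245 + 7/5*e1245 - 21/5*e2345 - 7/5*e12345


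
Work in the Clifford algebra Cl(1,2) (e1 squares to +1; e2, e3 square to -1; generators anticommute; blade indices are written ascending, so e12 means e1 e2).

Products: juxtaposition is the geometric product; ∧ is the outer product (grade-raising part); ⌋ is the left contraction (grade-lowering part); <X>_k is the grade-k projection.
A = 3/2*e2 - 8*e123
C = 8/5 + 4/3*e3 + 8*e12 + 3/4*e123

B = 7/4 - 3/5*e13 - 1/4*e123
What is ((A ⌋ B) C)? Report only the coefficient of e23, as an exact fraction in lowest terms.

step 1: -2 - 3/8*e13
step 2: -16/5 + 1/2*e1 + 9/32*e2 - 8/3*e3 - 16*e12 - 3/5*e13 - 3*e23 - 3/2*e123
Answer: -3


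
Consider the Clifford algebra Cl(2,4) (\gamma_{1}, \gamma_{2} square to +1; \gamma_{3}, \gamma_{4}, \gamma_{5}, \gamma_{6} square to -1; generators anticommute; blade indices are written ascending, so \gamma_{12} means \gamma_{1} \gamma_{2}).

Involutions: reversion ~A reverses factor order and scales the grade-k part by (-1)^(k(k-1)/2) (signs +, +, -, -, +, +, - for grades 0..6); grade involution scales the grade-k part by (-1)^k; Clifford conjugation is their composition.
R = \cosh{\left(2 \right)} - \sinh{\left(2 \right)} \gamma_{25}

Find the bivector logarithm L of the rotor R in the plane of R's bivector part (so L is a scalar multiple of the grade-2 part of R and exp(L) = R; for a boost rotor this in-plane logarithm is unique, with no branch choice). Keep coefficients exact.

The scalar part of R is \cosh{\left(2 \right)}, giving the rapidity magnitude (cosh is even); the bivector part supplies orientation, its quotient by sinh of the rapidity is the plane, and L = rapidity * plane — unique in that plane, since flipping both signs leaves L unchanged.
Concretely: cosh(rapidity) = \cosh{\left(2 \right)} gives rapidity = ±2, and since rapidity/sinh(rapidity) is even the sign is immaterial: L = (rapidity/sinh(rapidity)) * <R>_2 = (\frac{2}{\sinh{\left(2 \right)}}) * <R>_2.
Answer: -2 \gamma_{25}


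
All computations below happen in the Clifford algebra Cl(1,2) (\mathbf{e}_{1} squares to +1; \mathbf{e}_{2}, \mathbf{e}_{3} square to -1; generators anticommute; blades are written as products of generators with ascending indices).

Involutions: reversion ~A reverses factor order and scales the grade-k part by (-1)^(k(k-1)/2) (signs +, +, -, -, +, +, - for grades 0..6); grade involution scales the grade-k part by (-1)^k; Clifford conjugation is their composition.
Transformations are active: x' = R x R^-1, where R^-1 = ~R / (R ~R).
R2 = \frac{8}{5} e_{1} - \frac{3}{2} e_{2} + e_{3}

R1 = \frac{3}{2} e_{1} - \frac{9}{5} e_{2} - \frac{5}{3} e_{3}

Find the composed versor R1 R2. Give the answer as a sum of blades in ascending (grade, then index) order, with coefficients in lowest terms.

Distribute over the terms of R1 (each basis-blade product reordered to ascending indices, repeated generators contracted through their squares):
(\frac{3}{2} e_{1}) R2 = \frac{12}{5} - \frac{9}{4} e_{1} e_{2} + \frac{3}{2} e_{1} e_{3}
(-\frac{9}{5} e_{2}) R2 = -\frac{27}{10} + \frac{72}{25} e_{1} e_{2} - \frac{9}{5} e_{2} e_{3}
(-\frac{5}{3} e_{3}) R2 = \frac{5}{3} + \frac{8}{3} e_{1} e_{3} - \frac{5}{2} e_{2} e_{3}
Summing the partial products and collecting blades:
Answer: \frac{41}{30} + \frac{63}{100} e_{1} e_{2} + \frac{25}{6} e_{1} e_{3} - \frac{43}{10} e_{2} e_{3}


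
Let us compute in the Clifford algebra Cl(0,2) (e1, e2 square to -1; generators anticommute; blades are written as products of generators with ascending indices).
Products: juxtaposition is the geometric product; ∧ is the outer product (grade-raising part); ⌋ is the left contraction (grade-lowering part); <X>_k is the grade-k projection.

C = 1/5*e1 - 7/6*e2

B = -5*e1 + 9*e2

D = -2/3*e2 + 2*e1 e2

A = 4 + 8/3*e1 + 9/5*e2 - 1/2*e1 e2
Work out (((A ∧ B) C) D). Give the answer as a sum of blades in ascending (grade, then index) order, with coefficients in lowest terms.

step 1: -20*e1 + 36*e2 + 33*e1 e2
step 2: 46 + 77/2*e1 + 33/5*e2 + 242/15*e1 e2
step 3: -418/15 + 1078/45*e1 - 323/3*e2 + 199/3*e1 e2
Answer: -418/15 + 1078/45*e1 - 323/3*e2 + 199/3*e1 e2


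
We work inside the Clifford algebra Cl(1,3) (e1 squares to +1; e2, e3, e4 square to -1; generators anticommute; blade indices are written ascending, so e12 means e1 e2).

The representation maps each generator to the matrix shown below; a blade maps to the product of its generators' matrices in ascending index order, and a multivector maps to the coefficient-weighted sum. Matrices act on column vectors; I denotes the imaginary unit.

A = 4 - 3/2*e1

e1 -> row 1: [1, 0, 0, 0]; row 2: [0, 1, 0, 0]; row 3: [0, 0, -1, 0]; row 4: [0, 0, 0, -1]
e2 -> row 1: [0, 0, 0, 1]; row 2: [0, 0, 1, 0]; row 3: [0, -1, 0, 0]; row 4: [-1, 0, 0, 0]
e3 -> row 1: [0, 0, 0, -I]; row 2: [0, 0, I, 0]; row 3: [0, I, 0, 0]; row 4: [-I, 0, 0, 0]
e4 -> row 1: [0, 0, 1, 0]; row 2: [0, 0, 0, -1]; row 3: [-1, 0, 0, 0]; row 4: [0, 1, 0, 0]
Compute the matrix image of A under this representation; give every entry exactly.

M = (4)*1 + (-3/2)*rho(e1), summed entrywise (1 is the identity matrix):
Answer: row 1: [5/2, 0, 0, 0]; row 2: [0, 5/2, 0, 0]; row 3: [0, 0, 11/2, 0]; row 4: [0, 0, 0, 11/2]


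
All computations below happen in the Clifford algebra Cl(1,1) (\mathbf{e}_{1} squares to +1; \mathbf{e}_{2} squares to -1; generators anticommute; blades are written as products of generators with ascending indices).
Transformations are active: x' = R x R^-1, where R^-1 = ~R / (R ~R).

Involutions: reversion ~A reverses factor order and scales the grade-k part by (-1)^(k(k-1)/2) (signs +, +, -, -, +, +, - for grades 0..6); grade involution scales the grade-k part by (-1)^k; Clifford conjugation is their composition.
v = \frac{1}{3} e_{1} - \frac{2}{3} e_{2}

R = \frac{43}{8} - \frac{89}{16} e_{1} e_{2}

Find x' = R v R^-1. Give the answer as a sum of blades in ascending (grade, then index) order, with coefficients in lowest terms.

~R = \frac{43}{8} + \frac{89}{16} e_{1} e_{2}, and R ~R = -\frac{525}{256}, so R^-1 = ~R / (-\frac{525}{256}).
R v = -\frac{23}{12} e_{1} - \frac{83}{48} e_{2}
Answer: \frac{15299}{1575} e_{1} + \frac{15326}{1575} e_{2}


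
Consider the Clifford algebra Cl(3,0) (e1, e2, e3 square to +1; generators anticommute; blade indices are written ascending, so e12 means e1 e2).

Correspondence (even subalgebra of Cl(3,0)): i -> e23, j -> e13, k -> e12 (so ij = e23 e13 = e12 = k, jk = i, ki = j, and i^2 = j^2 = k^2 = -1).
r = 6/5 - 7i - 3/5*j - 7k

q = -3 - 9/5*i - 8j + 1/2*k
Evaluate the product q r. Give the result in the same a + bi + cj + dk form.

In blades: q = -3 + 1/2*e12 - 8*e13 - 9/5*e23, r = 6/5 - 7*e12 - 3/5*e13 - 7*e23.
Distribute q over r term by term (generator squares from the signature, products reordered to ascending indices): (-3)*r = -18/5 + 21*e12 + 9/5*e13 + 21*e23; (1/2*e12)*r = 7/2 + 3/5*e12 - 7/2*e13 + 3/10*e23; (-8*e13)*r = -24/5 - 56*e12 - 48/5*e13 + 56*e23; (-9/5*e23)*r = -63/5 + 27/25*e12 - 63/5*e13 - 54/25*e23.
Sum: -35/2 - 833/25*e12 - 239/10*e13 + 3757/50*e23; translating back through the correspondence:
Answer: -35/2 + 3757/50*i - 239/10*j - 833/25*k


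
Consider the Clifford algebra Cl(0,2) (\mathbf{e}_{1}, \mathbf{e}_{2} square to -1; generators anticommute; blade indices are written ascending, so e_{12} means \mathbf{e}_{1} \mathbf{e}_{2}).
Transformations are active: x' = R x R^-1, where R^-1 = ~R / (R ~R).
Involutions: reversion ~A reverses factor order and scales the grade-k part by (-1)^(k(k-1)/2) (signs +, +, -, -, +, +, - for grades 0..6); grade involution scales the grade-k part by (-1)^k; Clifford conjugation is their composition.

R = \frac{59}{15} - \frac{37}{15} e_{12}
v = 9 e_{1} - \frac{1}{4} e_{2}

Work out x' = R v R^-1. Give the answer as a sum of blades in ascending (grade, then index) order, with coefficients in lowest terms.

~R = \frac{59}{15} + \frac{37}{15} e_{12}, and R ~R = \frac{194}{9}, so R^-1 = ~R / (\frac{194}{9}).
R v = \frac{2087}{60} e_{1} - \frac{1391}{60} e_{2}
Answer: \frac{35833}{9700} e_{1} - \frac{19911}{2425} e_{2}


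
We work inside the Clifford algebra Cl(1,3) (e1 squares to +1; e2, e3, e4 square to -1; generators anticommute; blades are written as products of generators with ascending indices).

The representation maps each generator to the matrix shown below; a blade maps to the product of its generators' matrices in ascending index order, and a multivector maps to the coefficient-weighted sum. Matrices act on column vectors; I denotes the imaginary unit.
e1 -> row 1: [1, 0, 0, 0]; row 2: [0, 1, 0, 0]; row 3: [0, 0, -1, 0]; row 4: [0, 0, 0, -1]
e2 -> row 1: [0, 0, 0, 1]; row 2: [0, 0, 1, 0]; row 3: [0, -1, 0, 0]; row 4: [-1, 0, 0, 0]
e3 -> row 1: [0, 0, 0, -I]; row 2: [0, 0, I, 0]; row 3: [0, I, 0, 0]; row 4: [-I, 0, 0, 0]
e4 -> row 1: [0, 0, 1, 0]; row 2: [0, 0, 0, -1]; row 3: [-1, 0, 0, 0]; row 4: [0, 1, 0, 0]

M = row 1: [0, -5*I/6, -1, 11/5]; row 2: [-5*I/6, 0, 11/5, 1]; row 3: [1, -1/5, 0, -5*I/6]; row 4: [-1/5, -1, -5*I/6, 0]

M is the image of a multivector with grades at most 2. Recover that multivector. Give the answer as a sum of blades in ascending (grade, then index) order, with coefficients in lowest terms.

Method: the blade images are trace-orthogonal — tr(rho(e_A) rho(e_B)^-1) = 4 if A = B and 0 otherwise — and rho(e_A)^-1 = (e_A)^2 * rho(e_A) with (e_A)^2 = +1 or -1, so the coefficient of e_A in the preimage is (e_A)^2 * tr(M rho(e_A))/4.
Nonzero projections over blades of grade <= 2: e2: (e2)^2 = -1, tr(M rho(e2)) = -24/5, coefficient 6/5; e4: (e4)^2 = -1, tr(M rho(e4)) = 4, coefficient -1; e1 e2: (e1 e2)^2 = +1, tr(M rho(e1 e2)) = 4, coefficient 1; e3 e4: (e3 e4)^2 = -1, tr(M rho(e3 e4)) = -10/3, coefficient 5/6. Every other blade of grade <= 2 projects to 0.
Answer: 6/5*e2 - e4 + e1 e2 + 5/6*e3 e4


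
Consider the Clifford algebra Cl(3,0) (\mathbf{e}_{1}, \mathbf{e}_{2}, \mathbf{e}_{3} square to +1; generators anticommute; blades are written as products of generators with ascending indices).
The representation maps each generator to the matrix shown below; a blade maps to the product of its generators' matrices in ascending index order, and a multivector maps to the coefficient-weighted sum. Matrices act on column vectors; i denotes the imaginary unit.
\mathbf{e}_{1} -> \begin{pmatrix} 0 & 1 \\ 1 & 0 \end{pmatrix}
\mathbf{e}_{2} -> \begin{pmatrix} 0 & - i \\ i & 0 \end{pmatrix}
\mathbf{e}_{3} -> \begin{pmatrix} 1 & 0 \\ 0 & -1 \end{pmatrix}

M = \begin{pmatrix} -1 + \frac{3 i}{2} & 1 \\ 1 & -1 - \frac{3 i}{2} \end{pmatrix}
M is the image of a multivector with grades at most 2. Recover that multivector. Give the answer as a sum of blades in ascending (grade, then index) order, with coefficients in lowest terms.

Method: 1, rho(e_{1}), rho(e_{2}), rho(e_{3}) form a trace-orthogonal basis of the 2x2 complex matrices (tr(X Y) = 2 if X = Y, else 0), so M = m0*1 + m1*rho(e_{1}) + m2*rho(e_{2}) + m3*rho(e_{3}) with m0 = tr(M)/2 = -1, m1 = tr(M rho(e_{1}))/2 = 1, m2 = tr(M rho(e_{2}))/2 = 0, m3 = tr(M rho(e_{3}))/2 = \frac{3 i}{2}.
Multiplying table entries, the bivector images are rho(e_{1} e_{2}) = i*rho(e_{3}), rho(e_{1} e_{3}) = -i*rho(e_{2}), rho(e_{2} e_{3}) = i*rho(e_{1}); with real blade coefficients the real parts of m0..m3 are the coefficients of 1, e_{1}, e_{2}, e_{3} and the imaginary parts give the bivectors (e_{2} e_{3}: Im m1, e_{1} e_{3}: -Im m2, e_{1} e_{2}: Im m3).
Answer: -1 + e_{1} + \frac{3}{2} e_{1} e_{2}
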